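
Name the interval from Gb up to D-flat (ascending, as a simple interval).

perfect fifth

The letter names run G→D, a span of 4 letter steps, so the interval is some kind of fifth.
Gb to Db is 7 semitones. A perfect fifth is 7, so 7 makes it perfect.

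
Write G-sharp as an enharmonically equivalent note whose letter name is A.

Plain A sits 1 semitone above G#, so on the letter A the same pitch needs a flat: Ab.

Ab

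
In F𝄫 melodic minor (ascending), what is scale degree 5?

Cbb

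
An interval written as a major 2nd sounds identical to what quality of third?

A major second spans 2 semitones.
A third spanning 2 semitones is diminished (the major third is 4).

diminished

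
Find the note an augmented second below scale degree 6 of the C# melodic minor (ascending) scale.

G

Scale degree 6 of C# melodic minor (ascending) is A#.
An augmented second (3 semitones) below A# lands on the letter G, giving G.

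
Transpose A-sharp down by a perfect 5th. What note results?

D#

A fifth below A lands on the letter D.
A perfect fifth spans 7 semitones, so A# moves to pitch class 3. On the letter D that is D#.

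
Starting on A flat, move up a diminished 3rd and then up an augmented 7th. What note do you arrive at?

Bb

A diminished third up from Ab is Cbb (letter C, 2 semitones up).
An augmented seventh up from Cbb is Bb (letter B, 12 semitones up).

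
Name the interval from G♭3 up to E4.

Counting letters G–A–B–C–D–E gives a sixth.
Gb→E = 10 semitones, 1 wider than the major sixth (9), so augmented.

augmented sixth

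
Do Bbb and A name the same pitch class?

Yes

Bbb = pitch class 9 and A = pitch class 9 — the same pitch class, so they are enharmonic equivalents.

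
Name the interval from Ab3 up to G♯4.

Counting letters A–B–C–D–E–F–G gives a seventh.
Ab→G# = 12 semitones, 1 wider than the major seventh (11), so augmented.

augmented seventh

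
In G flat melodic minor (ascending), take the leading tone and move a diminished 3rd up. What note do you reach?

Abb

The leading tone of Gb melodic minor (ascending) is F.
A diminished third (2 semitones) above F lands on the letter A, giving Abb.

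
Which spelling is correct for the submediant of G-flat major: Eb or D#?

Each scale degree takes a distinct letter name. Degree 6 of a scale on G must use the letter E.
Eb and D# are enharmonically the same pitch, but only Eb uses the letter E, so it is the correct spelling here.

Eb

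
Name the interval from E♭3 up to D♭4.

minor seventh

Counting letters E–F–G–A–B–C–D gives a seventh.
Eb→Db = 10 semitones, 1 narrower than the major seventh (11), so minor.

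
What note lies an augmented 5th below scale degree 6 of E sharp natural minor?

Scale degree 6 of E# natural minor is C#.
An augmented fifth (8 semitones) below C# lands on the letter F, giving F.

F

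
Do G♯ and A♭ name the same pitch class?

G# = pitch class 8 and Ab = pitch class 8 — the same pitch class, so they are enharmonic equivalents.

Yes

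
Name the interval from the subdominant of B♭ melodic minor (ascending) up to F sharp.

augmented second

The subdominant of Bb melodic minor (ascending) is Eb.
Eb up to F#: letters E→F make it a second; 3 semitones makes it augmented.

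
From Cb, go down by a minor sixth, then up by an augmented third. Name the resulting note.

A minor sixth down from Cb is Eb (letter E, 8 semitones down).
An augmented third up from Eb is G# (letter G, 5 semitones up).

G#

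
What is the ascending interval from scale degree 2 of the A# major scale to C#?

Scale degree 2 of A# major is B#.
B# up to C#: letters B→C make it a second; 1 semitone makes it minor.

minor second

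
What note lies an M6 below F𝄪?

F down a major sixth is Ab, so the target letter is A.
From F##, a major sixth is 9 semitones down: A#.

A#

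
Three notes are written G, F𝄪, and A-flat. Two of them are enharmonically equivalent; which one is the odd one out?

Ab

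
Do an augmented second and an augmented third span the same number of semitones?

No

An augmented second spans 3 semitones; an augmented third spans 5.
The spans differ, so they are not enharmonic equivalents.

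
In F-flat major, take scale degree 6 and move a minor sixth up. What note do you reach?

Scale degree 6 of Fb major is Db.
A minor sixth (8 semitones) above Db lands on the letter B, giving Bbb.

Bbb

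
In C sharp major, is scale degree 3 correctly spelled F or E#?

E#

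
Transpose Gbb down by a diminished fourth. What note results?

G down a perfect fourth is D, so the target letter is D.
From Gbb, a diminished fourth is 4 semitones down: Db.

Db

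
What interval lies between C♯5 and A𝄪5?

Counting letters C–D–E–F–G–A gives a sixth.
C#→A## = 10 semitones, 1 wider than the major sixth (9), so augmented.

augmented sixth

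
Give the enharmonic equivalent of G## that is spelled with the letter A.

Plain A sits at the same pitch as G##, so on the letter A the same pitch needs a natural: A.

A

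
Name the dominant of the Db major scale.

The Db major scale runs Db Eb F Gb Ab Bb C.
Degree 5 is Ab.

Ab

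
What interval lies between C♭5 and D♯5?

doubly augmented second

Counting letters C–D gives a second.
Cb→D# = 4 semitones, 2 wider than the major second (2), so doubly augmented.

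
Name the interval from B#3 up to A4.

Counting letters B–C–D–E–F–G–A gives a seventh.
B#→A = 9 semitones, 2 narrower than the major seventh (11), so diminished.

diminished seventh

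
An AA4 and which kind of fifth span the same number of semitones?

A doubly augmented fourth spans 7 semitones.
A fifth spanning 7 semitones is perfect (the perfect fifth is 7).

perfect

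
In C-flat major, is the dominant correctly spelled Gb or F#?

Each scale degree takes a distinct letter name. Degree 5 of a scale on C must use the letter G.
Gb and F# are enharmonically the same pitch, but only Gb uses the letter G, so it is the correct spelling here.

Gb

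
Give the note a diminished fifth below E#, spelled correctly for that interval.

A##

A fifth below E lands on the letter A.
A diminished fifth spans 6 semitones, so E# moves to pitch class 11. On the letter A that is A##.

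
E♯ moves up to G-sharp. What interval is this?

minor third

The letter names run E→G, a span of 2 letter steps, so the interval is some kind of third.
E# to G# is 3 semitones. A major third is 4, so 3 makes it minor.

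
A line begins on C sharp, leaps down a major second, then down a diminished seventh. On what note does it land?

C##

A major second down from C# is B (letter B, 2 semitones down).
A diminished seventh down from B is C## (letter C, 9 semitones down).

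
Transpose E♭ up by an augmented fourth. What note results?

E up a perfect fourth is A, so the target letter is A.
From Eb, an augmented fourth is 6 semitones up: A.

A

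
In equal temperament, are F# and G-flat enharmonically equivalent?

Yes

F# is pitch class 6; Gb is pitch class 6.
All spellings map to pitch class 6, so they are enharmonically equivalent.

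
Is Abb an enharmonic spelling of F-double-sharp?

Yes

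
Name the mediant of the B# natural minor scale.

The B# natural minor scale runs B# C## D# E# F## G# A#.
Degree 3 is D#.

D#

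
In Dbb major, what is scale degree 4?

Degree 4 takes the letter 3 steps above D, which is G.
In major, degree 4 sits 5 semitones above the tonic. Dbb + 5 semitones is pitch class 5, spelled on G as Gbb.

Gbb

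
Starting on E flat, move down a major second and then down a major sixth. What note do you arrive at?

A major second down from Eb is Db (letter D, 2 semitones down).
A major sixth down from Db is Fb (letter F, 9 semitones down).

Fb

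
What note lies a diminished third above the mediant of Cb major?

The mediant of Cb major is Eb.
A diminished third (2 semitones) above Eb lands on the letter G, giving Gbb.

Gbb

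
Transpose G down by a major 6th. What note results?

G down a major sixth is Bb, so the target letter is B.
From G, a major sixth is 9 semitones down: Bb.

Bb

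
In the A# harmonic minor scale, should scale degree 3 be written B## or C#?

C#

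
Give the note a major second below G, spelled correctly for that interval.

A second below G lands on the letter F.
A major second spans 2 semitones, so G moves to pitch class 5. On the letter F that is F.

F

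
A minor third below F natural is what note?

F down a major third is Db, so the target letter is D.
From F, a minor third is 3 semitones down: D.

D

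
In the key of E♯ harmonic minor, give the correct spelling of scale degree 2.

F##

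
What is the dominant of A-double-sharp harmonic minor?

E##

Degree 5 takes the letter 4 steps above A, which is E.
In harmonic minor, degree 5 sits 7 semitones above the tonic. A## + 7 semitones is pitch class 6, spelled on E as E##.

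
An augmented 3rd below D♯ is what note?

A third below D lands on the letter B.
An augmented third spans 5 semitones, so D# moves to pitch class 10. On the letter B that is Bb.

Bb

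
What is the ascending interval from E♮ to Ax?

doubly augmented fourth

Counting letters E–F–G–A gives a fourth.
E→A## = 7 semitones, 2 wider than the perfect fourth (5), so doubly augmented.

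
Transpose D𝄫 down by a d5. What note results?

A fifth below D lands on the letter G.
A diminished fifth spans 6 semitones, so Dbb moves to pitch class 6. On the letter G that is Gb.

Gb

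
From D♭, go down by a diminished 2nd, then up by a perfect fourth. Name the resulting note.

F#

A diminished second down from Db is C# (letter C, 0 semitones down).
A perfect fourth up from C# is F# (letter F, 5 semitones up).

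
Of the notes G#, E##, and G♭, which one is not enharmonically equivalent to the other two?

In 12-tone equal temperament, enharmonic equivalents share a pitch class. G# is pitch class 8; E## is pitch class 6; Gb is pitch class 6.
E## and Gb share pitch class 6, while G# is pitch class 8.

G#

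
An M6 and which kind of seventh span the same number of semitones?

diminished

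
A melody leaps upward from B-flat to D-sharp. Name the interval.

The letter names run B→D, a span of 2 letter steps, so the interval is some kind of third.
Bb to D# is 5 semitones. A major third is 4, so 5 makes it augmented.

augmented third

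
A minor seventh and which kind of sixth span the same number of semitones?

augmented

A minor seventh spans 10 semitones.
A sixth spanning 10 semitones is augmented (the major sixth is 9).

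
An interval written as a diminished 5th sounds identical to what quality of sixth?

A diminished fifth spans 6 semitones.
A sixth spanning 6 semitones is doubly diminished (the major sixth is 9).

doubly diminished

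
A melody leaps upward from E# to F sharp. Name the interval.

minor second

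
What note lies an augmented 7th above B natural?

A##

A seventh above B lands on the letter A.
An augmented seventh spans 12 semitones, so B moves to pitch class 11. On the letter A that is A##.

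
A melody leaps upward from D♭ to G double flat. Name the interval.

diminished fourth

The letter names run D→G, a span of 3 letter steps, so the interval is some kind of fourth.
Db to Gbb is 4 semitones. A perfect fourth is 5, so 4 makes it diminished.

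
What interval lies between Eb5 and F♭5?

The letter names run E→F, a span of 1 letter step, so the interval is some kind of second.
Eb to Fb is 1 semitone. A major second is 2, so 1 makes it minor.

minor second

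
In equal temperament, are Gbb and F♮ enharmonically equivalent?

Gbb = pitch class 5 and F = pitch class 5 — the same pitch class, so they are enharmonic equivalents.

Yes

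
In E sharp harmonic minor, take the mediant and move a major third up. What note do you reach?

B#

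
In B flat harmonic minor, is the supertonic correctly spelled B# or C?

Each scale degree takes a distinct letter name. Degree 2 of a scale on B must use the letter C.
C and B# are enharmonically the same pitch, but only C uses the letter C, so it is the correct spelling here.

C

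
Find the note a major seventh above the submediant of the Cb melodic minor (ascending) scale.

G

The submediant of Cb melodic minor (ascending) is Ab.
A major seventh (11 semitones) above Ab lands on the letter G, giving G.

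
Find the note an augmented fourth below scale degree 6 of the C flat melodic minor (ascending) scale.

Scale degree 6 of Cb melodic minor (ascending) is Ab.
An augmented fourth (6 semitones) below Ab lands on the letter E, giving Ebb.

Ebb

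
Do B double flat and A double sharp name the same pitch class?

No

Two spellings are enharmonically equivalent only if they share a pitch class.
Here Bbb → 9, A## → 11; 9 ≠ 11, so they are not.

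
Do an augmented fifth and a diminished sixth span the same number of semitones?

An augmented fifth spans 8 semitones; a diminished sixth spans 7.
The spans differ, so they are not enharmonic equivalents.

No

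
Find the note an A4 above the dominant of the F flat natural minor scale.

F

The dominant of Fb natural minor is Cb.
An augmented fourth (6 semitones) above Cb lands on the letter F, giving F.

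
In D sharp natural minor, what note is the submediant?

B

Degree 6 takes the letter 5 steps above D, which is B.
In natural minor, degree 6 sits 8 semitones above the tonic. D# + 8 semitones is pitch class 11, spelled on B as B.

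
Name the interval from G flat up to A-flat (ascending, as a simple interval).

major second

Counting letters G–A gives a second.
Gb→Ab = 2 semitones, exactly the major second.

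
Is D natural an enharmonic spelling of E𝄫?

Yes

D = pitch class 2 and Ebb = pitch class 2 — the same pitch class, so they are enharmonic equivalents.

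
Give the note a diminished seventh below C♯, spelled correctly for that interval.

C down a major seventh is Db, so the target letter is D.
From C#, a diminished seventh is 9 semitones down: D##.

D##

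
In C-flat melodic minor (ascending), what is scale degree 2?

Db

The Cb melodic minor (ascending) scale runs Cb Db Ebb Fb Gb Ab Bb.
Degree 2 is Db.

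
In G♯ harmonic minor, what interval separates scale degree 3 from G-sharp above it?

Scale degree 3 of G# harmonic minor is B.
B up to G#: letters B→G make it a sixth; 9 semitones makes it major.

major sixth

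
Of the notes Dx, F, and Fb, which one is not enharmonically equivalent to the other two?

F

In 12-tone equal temperament, enharmonic equivalents share a pitch class. D## is pitch class 4; F is pitch class 5; Fb is pitch class 4.
D## and Fb share pitch class 4, while F is pitch class 5.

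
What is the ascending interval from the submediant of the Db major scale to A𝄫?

The submediant of Db major is Bb.
Bb up to Abb: letters B→A make it a seventh; 9 semitones makes it diminished.

diminished seventh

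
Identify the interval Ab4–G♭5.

The letter names run A→G, a span of 6 letter steps, so the interval is some kind of seventh.
Ab to Gb is 10 semitones. A major seventh is 11, so 10 makes it minor.

minor seventh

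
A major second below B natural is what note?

A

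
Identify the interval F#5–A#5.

Counting letters F–G–A gives a third.
F#→A# = 4 semitones, exactly the major third.

major third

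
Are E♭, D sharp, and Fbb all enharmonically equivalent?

Eb is pitch class 3; D# is pitch class 3; Fbb is pitch class 3.
All spellings map to pitch class 3, so they are enharmonically equivalent.

Yes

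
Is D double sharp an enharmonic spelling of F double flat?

Two spellings are enharmonically equivalent only if they share a pitch class.
Here D## → 4, Fbb → 3; 3 ≠ 4, so they are not.

No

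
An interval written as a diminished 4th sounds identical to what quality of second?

doubly augmented

A diminished fourth spans 4 semitones.
A second spanning 4 semitones is doubly augmented (the major second is 2).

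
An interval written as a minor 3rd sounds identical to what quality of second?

augmented

A minor third spans 3 semitones.
A second spanning 3 semitones is augmented (the major second is 2).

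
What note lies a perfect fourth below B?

B down a perfect fourth is F#, so the target letter is F.
From B, a perfect fourth is 5 semitones down: F#.

F#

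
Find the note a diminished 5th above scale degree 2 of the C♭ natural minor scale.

Scale degree 2 of Cb natural minor is Db.
A diminished fifth (6 semitones) above Db lands on the letter A, giving Abb.

Abb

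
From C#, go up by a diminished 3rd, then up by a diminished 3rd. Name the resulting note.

Gbb

A diminished third up from C# is Eb (letter E, 2 semitones up).
A diminished third up from Eb is Gbb (letter G, 2 semitones up).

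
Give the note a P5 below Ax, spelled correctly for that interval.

A fifth below A lands on the letter D.
A perfect fifth spans 7 semitones, so A## moves to pitch class 4. On the letter D that is D##.

D##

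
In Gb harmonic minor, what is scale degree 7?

The Gb harmonic minor scale runs Gb Ab Bbb Cb Db Ebb F.
Degree 7 is F.

F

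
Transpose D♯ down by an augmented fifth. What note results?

A fifth below D lands on the letter G.
An augmented fifth spans 8 semitones, so D# moves to pitch class 7. On the letter G that is G.

G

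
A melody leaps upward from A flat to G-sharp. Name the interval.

Counting letters A–B–C–D–E–F–G gives a seventh.
Ab→G# = 12 semitones, 1 wider than the major seventh (11), so augmented.

augmented seventh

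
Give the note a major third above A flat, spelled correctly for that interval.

C

A up a major third is C#, so the target letter is C.
From Ab, a major third is 4 semitones up: C.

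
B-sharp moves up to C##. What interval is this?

The letter names run B→C, a span of 1 letter step, so the interval is some kind of second.
B# to C## is 2 semitones. A major second is 2, so 2 makes it major.

major second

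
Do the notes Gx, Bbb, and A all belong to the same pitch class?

Yes

G## = pitch class 9 and Bbb = pitch class 9 and A = pitch class 9 — the same pitch class, so they are enharmonic equivalents.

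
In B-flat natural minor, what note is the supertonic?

C

Degree 2 takes the letter 1 step above B, which is C.
In natural minor, degree 2 sits 2 semitones above the tonic. Bb + 2 semitones is pitch class 0, spelled on C as C.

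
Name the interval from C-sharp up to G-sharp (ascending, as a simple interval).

perfect fifth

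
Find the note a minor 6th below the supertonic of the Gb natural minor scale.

The supertonic of Gb natural minor is Ab.
A minor sixth (8 semitones) below Ab lands on the letter C, giving C.

C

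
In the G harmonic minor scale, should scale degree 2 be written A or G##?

A

Each scale degree takes a distinct letter name. Degree 2 of a scale on G must use the letter A.
A and G## are enharmonically the same pitch, but only A uses the letter A, so it is the correct spelling here.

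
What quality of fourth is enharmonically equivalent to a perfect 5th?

doubly augmented

A perfect fifth spans 7 semitones.
A fourth spanning 7 semitones is doubly augmented (the perfect fourth is 5).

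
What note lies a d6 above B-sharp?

A sixth above B lands on the letter G.
A diminished sixth spans 7 semitones, so B# moves to pitch class 7. On the letter G that is G.

G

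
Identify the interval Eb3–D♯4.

augmented seventh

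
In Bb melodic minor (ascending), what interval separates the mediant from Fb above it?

minor third

The mediant of Bb melodic minor (ascending) is Db.
Db up to Fb: letters D→F make it a third; 3 semitones makes it minor.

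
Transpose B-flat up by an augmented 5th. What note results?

B up a perfect fifth is F#, so the target letter is F.
From Bb, an augmented fifth is 8 semitones up: F#.

F#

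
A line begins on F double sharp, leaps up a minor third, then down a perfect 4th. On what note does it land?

A minor third up from F## is A# (letter A, 3 semitones up).
A perfect fourth down from A# is E# (letter E, 5 semitones down).

E#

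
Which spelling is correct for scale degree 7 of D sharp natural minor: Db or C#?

C#

Each scale degree takes a distinct letter name. Degree 7 of a scale on D must use the letter C.
C# and Db are enharmonically the same pitch, but only C# uses the letter C, so it is the correct spelling here.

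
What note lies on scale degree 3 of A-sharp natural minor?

C#

Degree 3 takes the letter 2 steps above A, which is C.
In natural minor, degree 3 sits 3 semitones above the tonic. A# + 3 semitones is pitch class 1, spelled on C as C#.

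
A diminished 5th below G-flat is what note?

C

G down a perfect fifth is C, so the target letter is C.
From Gb, a diminished fifth is 6 semitones down: C.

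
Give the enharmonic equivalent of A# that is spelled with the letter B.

Bb

Plain B sits 1 semitone above A#, so on the letter B the same pitch needs a flat: Bb.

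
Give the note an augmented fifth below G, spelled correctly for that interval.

Cb

G down a perfect fifth is C, so the target letter is C.
From G, an augmented fifth is 8 semitones down: Cb.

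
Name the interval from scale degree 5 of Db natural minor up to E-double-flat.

Scale degree 5 of Db natural minor is Ab.
Ab up to Ebb: letters A→E make it a fifth; 6 semitones makes it diminished.

diminished fifth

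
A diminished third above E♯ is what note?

A third above E lands on the letter G.
A diminished third spans 2 semitones, so E# moves to pitch class 7. On the letter G that is G.

G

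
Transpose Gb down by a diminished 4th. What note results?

G down a perfect fourth is D, so the target letter is D.
From Gb, a diminished fourth is 4 semitones down: D.

D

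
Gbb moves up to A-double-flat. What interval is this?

major second

Counting letters G–A gives a second.
Gbb→Abb = 2 semitones, exactly the major second.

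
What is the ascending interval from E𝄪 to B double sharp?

perfect fifth

The letter names run E→B, a span of 4 letter steps, so the interval is some kind of fifth.
E## to B## is 7 semitones. A perfect fifth is 7, so 7 makes it perfect.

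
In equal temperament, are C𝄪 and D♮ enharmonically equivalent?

Yes

C## is pitch class 2; D is pitch class 2.
All spellings map to pitch class 2, so they are enharmonically equivalent.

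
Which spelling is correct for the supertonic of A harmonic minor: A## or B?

B

Each scale degree takes a distinct letter name. Degree 2 of a scale on A must use the letter B.
B and A## are enharmonically the same pitch, but only B uses the letter B, so it is the correct spelling here.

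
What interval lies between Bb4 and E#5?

doubly augmented fourth

Counting letters B–C–D–E gives a fourth.
Bb→E# = 7 semitones, 2 wider than the perfect fourth (5), so doubly augmented.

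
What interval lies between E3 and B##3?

doubly augmented fifth

The letter names run E→B, a span of 4 letter steps, so the interval is some kind of fifth.
E to B## is 9 semitones. A perfect fifth is 7, so 9 makes it doubly augmented.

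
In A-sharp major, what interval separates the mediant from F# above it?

The mediant of A# major is C##.
C## up to F#: letters C→F make it a fourth; 4 semitones makes it diminished.

diminished fourth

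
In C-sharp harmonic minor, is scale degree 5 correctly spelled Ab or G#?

G#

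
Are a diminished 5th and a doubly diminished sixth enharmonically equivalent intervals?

Yes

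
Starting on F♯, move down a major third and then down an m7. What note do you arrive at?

E

A major third down from F# is D (letter D, 4 semitones down).
A minor seventh down from D is E (letter E, 10 semitones down).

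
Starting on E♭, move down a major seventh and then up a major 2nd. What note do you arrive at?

A major seventh down from Eb is Fb (letter F, 11 semitones down).
A major second up from Fb is Gb (letter G, 2 semitones up).

Gb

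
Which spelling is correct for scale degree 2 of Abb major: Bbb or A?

Bbb

Each scale degree takes a distinct letter name. Degree 2 of a scale on A must use the letter B.
Bbb and A are enharmonically the same pitch, but only Bbb uses the letter B, so it is the correct spelling here.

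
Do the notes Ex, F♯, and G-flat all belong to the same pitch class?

E## = pitch class 6 and F# = pitch class 6 and Gb = pitch class 6 — the same pitch class, so they are enharmonic equivalents.

Yes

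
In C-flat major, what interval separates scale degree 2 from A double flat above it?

diminished fifth

Scale degree 2 of Cb major is Db.
Db up to Abb: letters D→A make it a fifth; 6 semitones makes it diminished.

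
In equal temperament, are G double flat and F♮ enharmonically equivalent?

Yes

Gbb is pitch class 5; F is pitch class 5.
All spellings map to pitch class 5, so they are enharmonically equivalent.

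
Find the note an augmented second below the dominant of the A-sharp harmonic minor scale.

D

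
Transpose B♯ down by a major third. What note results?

B down a major third is G, so the target letter is G.
From B#, a major third is 4 semitones down: G#.

G#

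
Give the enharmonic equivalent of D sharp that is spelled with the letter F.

Fbb

D# is pitch class 3. The letter F alone is pitch class 5.
To reach pitch class 3 from F requires an offset of -2 semitones, i.e. double flat: Fbb.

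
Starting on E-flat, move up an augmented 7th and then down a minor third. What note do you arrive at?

B#

An augmented seventh up from Eb is D# (letter D, 12 semitones up).
A minor third down from D# is B# (letter B, 3 semitones down).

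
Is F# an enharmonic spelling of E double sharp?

F# = pitch class 6 and E## = pitch class 6 — the same pitch class, so they are enharmonic equivalents.

Yes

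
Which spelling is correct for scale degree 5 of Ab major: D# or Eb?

Each scale degree takes a distinct letter name. Degree 5 of a scale on A must use the letter E.
Eb and D# are enharmonically the same pitch, but only Eb uses the letter E, so it is the correct spelling here.

Eb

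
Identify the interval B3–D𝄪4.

augmented third

Counting letters B–C–D gives a third.
B→D## = 5 semitones, 1 wider than the major third (4), so augmented.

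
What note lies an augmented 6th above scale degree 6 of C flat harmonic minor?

Scale degree 6 of Cb harmonic minor is Abb.
An augmented sixth (10 semitones) above Abb lands on the letter F, giving F.

F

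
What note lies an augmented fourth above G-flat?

C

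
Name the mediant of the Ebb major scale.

Gb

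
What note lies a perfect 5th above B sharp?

F##

B up a perfect fifth is F#, so the target letter is F.
From B#, a perfect fifth is 7 semitones up: F##.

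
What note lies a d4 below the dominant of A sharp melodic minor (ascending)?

B##

The dominant of A# melodic minor (ascending) is E#.
A diminished fourth (4 semitones) below E# lands on the letter B, giving B##.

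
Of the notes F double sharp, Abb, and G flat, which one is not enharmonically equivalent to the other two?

Gb

In 12-tone equal temperament, enharmonic equivalents share a pitch class. F## is pitch class 7; Abb is pitch class 7; Gb is pitch class 6.
F## and Abb share pitch class 7, while Gb is pitch class 6.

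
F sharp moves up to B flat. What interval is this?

Counting letters F–G–A–B gives a fourth.
F#→Bb = 4 semitones, 1 narrower than the perfect fourth (5), so diminished.

diminished fourth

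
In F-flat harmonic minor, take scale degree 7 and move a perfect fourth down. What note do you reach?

Scale degree 7 of Fb harmonic minor is Eb.
A perfect fourth (5 semitones) below Eb lands on the letter B, giving Bb.

Bb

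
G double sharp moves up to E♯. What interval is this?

The letter names run G→E, a span of 5 letter steps, so the interval is some kind of sixth.
G## to E# is 8 semitones. A major sixth is 9, so 8 makes it minor.

minor sixth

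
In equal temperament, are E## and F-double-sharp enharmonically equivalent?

E## is pitch class 6; F## is pitch class 7.
The pitch classes differ (6 vs. 7), so they are not enharmonic equivalents.

No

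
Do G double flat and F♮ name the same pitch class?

Yes

Gbb is pitch class 5; F is pitch class 5.
All spellings map to pitch class 5, so they are enharmonically equivalent.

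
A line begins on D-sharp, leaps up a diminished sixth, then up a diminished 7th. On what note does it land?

A diminished sixth up from D# is Bb (letter B, 7 semitones up).
A diminished seventh up from Bb is Abb (letter A, 9 semitones up).

Abb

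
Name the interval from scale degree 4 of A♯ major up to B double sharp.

augmented sixth

Scale degree 4 of A# major is D#.
D# up to B##: letters D→B make it a sixth; 10 semitones makes it augmented.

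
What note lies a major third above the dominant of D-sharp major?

The dominant of D# major is A#.
A major third (4 semitones) above A# lands on the letter C, giving C##.

C##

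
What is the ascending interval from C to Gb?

Counting letters C–D–E–F–G gives a fifth.
C→Gb = 6 semitones, 1 narrower than the perfect fifth (7), so diminished.

diminished fifth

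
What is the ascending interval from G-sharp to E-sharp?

The letter names run G→E, a span of 5 letter steps, so the interval is some kind of sixth.
G# to E# is 9 semitones. A major sixth is 9, so 9 makes it major.

major sixth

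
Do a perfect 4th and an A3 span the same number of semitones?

A perfect fourth spans 5 semitones; an augmented third spans 5.
They are enharmonically equivalent.

Yes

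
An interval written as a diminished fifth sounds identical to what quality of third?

A diminished fifth spans 6 semitones.
A third spanning 6 semitones is doubly augmented (the major third is 4).

doubly augmented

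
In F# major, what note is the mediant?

A#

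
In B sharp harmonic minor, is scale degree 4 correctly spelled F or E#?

Each scale degree takes a distinct letter name. Degree 4 of a scale on B must use the letter E.
E# and F are enharmonically the same pitch, but only E# uses the letter E, so it is the correct spelling here.

E#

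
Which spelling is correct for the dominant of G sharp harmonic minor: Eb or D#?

D#

Each scale degree takes a distinct letter name. Degree 5 of a scale on G must use the letter D.
D# and Eb are enharmonically the same pitch, but only D# uses the letter D, so it is the correct spelling here.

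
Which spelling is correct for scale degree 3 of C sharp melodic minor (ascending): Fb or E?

Each scale degree takes a distinct letter name. Degree 3 of a scale on C must use the letter E.
E and Fb are enharmonically the same pitch, but only E uses the letter E, so it is the correct spelling here.

E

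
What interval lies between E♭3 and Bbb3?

diminished fifth

The letter names run E→B, a span of 4 letter steps, so the interval is some kind of fifth.
Eb to Bbb is 6 semitones. A perfect fifth is 7, so 6 makes it diminished.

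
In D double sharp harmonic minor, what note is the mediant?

Degree 3 takes the letter 2 steps above D, which is F.
In harmonic minor, degree 3 sits 3 semitones above the tonic. D## + 3 semitones is pitch class 7, spelled on F as F##.

F##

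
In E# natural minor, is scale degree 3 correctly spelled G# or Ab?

Each scale degree takes a distinct letter name. Degree 3 of a scale on E must use the letter G.
G# and Ab are enharmonically the same pitch, but only G# uses the letter G, so it is the correct spelling here.

G#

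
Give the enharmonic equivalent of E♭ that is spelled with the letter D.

D#

Plain D sits 1 semitone below Eb, so on the letter D the same pitch needs a sharp: D#.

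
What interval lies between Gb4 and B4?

augmented third

The letter names run G→B, a span of 2 letter steps, so the interval is some kind of third.
Gb to B is 5 semitones. A major third is 4, so 5 makes it augmented.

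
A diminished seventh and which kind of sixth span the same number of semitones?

A diminished seventh spans 9 semitones.
A sixth spanning 9 semitones is major (the major sixth is 9).

major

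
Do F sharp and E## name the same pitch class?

F# is pitch class 6; E## is pitch class 6.
All spellings map to pitch class 6, so they are enharmonically equivalent.

Yes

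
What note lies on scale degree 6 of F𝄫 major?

Dbb

Degree 6 takes the letter 5 steps above F, which is D.
In major, degree 6 sits 9 semitones above the tonic. Fbb + 9 semitones is pitch class 0, spelled on D as Dbb.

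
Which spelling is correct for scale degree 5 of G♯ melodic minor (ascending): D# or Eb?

D#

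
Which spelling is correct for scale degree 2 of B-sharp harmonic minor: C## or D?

C##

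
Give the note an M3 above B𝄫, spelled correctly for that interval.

Db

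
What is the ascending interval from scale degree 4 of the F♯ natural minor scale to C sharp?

Scale degree 4 of F# natural minor is B.
B up to C#: letters B→C make it a second; 2 semitones makes it major.

major second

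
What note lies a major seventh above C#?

B#

C up a major seventh is B, so the target letter is B.
From C#, a major seventh is 11 semitones up: B#.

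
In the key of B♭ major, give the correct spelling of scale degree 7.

A

Degree 7 takes the letter 6 steps above B, which is A.
In major, degree 7 sits 11 semitones above the tonic. Bb + 11 semitones is pitch class 9, spelled on A as A.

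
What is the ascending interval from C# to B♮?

minor seventh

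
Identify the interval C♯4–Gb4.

doubly diminished fifth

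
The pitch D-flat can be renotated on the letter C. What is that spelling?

C#

Db is pitch class 1. The letter C alone is pitch class 0.
To reach pitch class 1 from C requires an offset of +1 semitone, i.e. sharp: C#.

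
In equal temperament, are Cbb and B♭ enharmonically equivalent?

Cbb = pitch class 10 and Bb = pitch class 10 — the same pitch class, so they are enharmonic equivalents.

Yes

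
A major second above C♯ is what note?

C up a major second is D, so the target letter is D.
From C#, a major second is 2 semitones up: D#.

D#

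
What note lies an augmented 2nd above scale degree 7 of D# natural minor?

D##

Scale degree 7 of D# natural minor is C#.
An augmented second (3 semitones) above C# lands on the letter D, giving D##.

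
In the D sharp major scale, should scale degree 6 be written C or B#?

Each scale degree takes a distinct letter name. Degree 6 of a scale on D must use the letter B.
B# and C are enharmonically the same pitch, but only B# uses the letter B, so it is the correct spelling here.

B#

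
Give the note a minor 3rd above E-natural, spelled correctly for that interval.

A third above E lands on the letter G.
A minor third spans 3 semitones, so E moves to pitch class 7. On the letter G that is G.

G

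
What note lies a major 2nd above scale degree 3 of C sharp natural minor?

F#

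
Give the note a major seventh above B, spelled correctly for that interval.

A#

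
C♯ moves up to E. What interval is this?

minor third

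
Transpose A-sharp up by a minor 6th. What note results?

F#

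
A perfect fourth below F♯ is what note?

C#

F down a perfect fourth is C, so the target letter is C.
From F#, a perfect fourth is 5 semitones down: C#.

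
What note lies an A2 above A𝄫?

Bb

A second above A lands on the letter B.
An augmented second spans 3 semitones, so Abb moves to pitch class 10. On the letter B that is Bb.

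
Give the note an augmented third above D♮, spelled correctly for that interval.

F##

A third above D lands on the letter F.
An augmented third spans 5 semitones, so D moves to pitch class 7. On the letter F that is F##.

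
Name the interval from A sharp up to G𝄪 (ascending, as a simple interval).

major seventh

The letter names run A→G, a span of 6 letter steps, so the interval is some kind of seventh.
A# to G## is 11 semitones. A major seventh is 11, so 11 makes it major.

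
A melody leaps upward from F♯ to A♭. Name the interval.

Counting letters F–G–A gives a third.
F#→Ab = 2 semitones, 2 narrower than the major third (4), so diminished.

diminished third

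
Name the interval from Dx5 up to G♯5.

diminished fourth

Counting letters D–E–F–G gives a fourth.
D##→G# = 4 semitones, 1 narrower than the perfect fourth (5), so diminished.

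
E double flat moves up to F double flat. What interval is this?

minor second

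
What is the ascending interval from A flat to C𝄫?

Counting letters A–B–C gives a third.
Ab→Cbb = 2 semitones, 2 narrower than the major third (4), so diminished.

diminished third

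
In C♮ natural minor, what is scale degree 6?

The C natural minor scale runs C D Eb F G Ab Bb.
Degree 6 is Ab.

Ab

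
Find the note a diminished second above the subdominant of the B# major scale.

The subdominant of B# major is E#.
A diminished second (0 semitones) above E# lands on the letter F, giving F.

F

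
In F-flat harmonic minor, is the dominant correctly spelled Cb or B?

Each scale degree takes a distinct letter name. Degree 5 of a scale on F must use the letter C.
Cb and B are enharmonically the same pitch, but only Cb uses the letter C, so it is the correct spelling here.

Cb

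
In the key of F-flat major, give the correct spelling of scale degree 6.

The Fb major scale runs Fb Gb Ab Bbb Cb Db Eb.
Degree 6 is Db.

Db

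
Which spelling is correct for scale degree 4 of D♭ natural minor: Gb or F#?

Gb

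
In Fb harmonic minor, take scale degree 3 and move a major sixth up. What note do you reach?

Scale degree 3 of Fb harmonic minor is Abb.
A major sixth (9 semitones) above Abb lands on the letter F, giving Fb.

Fb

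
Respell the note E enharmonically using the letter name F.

Plain F sits 1 semitone above E, so on the letter F the same pitch needs a flat: Fb.

Fb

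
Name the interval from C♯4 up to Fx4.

augmented fourth

Counting letters C–D–E–F gives a fourth.
C#→F## = 6 semitones, 1 wider than the perfect fourth (5), so augmented.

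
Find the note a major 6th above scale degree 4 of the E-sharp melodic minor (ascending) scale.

Scale degree 4 of E# melodic minor (ascending) is A#.
A major sixth (9 semitones) above A# lands on the letter F, giving F##.

F##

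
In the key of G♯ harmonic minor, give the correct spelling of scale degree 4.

C#

The G# harmonic minor scale runs G# A# B C# D# E F##.
Degree 4 is C#.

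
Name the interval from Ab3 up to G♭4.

minor seventh

The letter names run A→G, a span of 6 letter steps, so the interval is some kind of seventh.
Ab to Gb is 10 semitones. A major seventh is 11, so 10 makes it minor.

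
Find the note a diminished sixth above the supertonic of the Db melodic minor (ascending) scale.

The supertonic of Db melodic minor (ascending) is Eb.
A diminished sixth (7 semitones) above Eb lands on the letter C, giving Cbb.

Cbb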